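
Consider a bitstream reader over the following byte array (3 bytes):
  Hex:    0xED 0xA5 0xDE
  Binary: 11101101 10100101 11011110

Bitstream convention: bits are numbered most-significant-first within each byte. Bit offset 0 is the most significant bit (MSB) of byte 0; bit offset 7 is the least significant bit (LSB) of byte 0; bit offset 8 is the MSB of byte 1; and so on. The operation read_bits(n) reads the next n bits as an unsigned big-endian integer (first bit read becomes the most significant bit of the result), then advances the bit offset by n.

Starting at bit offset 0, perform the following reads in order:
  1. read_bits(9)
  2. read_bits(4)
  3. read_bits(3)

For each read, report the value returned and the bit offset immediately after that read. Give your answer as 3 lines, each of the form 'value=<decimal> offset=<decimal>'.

Read 1: bits[0:9] width=9 -> value=475 (bin 111011011); offset now 9 = byte 1 bit 1; 15 bits remain
Read 2: bits[9:13] width=4 -> value=4 (bin 0100); offset now 13 = byte 1 bit 5; 11 bits remain
Read 3: bits[13:16] width=3 -> value=5 (bin 101); offset now 16 = byte 2 bit 0; 8 bits remain

Answer: value=475 offset=9
value=4 offset=13
value=5 offset=16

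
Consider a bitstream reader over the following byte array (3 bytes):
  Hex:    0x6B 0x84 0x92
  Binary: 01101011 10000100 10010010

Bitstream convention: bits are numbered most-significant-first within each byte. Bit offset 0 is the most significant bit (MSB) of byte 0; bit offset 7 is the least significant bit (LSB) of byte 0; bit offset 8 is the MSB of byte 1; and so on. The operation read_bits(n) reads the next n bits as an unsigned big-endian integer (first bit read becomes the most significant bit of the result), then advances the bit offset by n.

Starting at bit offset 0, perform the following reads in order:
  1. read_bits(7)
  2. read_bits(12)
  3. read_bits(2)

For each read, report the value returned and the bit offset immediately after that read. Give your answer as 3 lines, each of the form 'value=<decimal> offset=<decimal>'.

Read 1: bits[0:7] width=7 -> value=53 (bin 0110101); offset now 7 = byte 0 bit 7; 17 bits remain
Read 2: bits[7:19] width=12 -> value=3108 (bin 110000100100); offset now 19 = byte 2 bit 3; 5 bits remain
Read 3: bits[19:21] width=2 -> value=2 (bin 10); offset now 21 = byte 2 bit 5; 3 bits remain

Answer: value=53 offset=7
value=3108 offset=19
value=2 offset=21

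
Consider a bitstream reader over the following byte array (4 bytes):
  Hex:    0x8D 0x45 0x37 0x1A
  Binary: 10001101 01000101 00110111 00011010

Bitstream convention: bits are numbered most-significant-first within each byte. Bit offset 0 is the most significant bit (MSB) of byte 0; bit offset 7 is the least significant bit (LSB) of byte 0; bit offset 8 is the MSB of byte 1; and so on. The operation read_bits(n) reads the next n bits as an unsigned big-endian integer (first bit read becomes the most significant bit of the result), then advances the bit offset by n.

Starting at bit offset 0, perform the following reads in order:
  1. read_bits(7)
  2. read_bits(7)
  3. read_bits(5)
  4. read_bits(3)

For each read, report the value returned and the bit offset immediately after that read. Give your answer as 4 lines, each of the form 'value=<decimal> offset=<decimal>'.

Read 1: bits[0:7] width=7 -> value=70 (bin 1000110); offset now 7 = byte 0 bit 7; 25 bits remain
Read 2: bits[7:14] width=7 -> value=81 (bin 1010001); offset now 14 = byte 1 bit 6; 18 bits remain
Read 3: bits[14:19] width=5 -> value=9 (bin 01001); offset now 19 = byte 2 bit 3; 13 bits remain
Read 4: bits[19:22] width=3 -> value=5 (bin 101); offset now 22 = byte 2 bit 6; 10 bits remain

Answer: value=70 offset=7
value=81 offset=14
value=9 offset=19
value=5 offset=22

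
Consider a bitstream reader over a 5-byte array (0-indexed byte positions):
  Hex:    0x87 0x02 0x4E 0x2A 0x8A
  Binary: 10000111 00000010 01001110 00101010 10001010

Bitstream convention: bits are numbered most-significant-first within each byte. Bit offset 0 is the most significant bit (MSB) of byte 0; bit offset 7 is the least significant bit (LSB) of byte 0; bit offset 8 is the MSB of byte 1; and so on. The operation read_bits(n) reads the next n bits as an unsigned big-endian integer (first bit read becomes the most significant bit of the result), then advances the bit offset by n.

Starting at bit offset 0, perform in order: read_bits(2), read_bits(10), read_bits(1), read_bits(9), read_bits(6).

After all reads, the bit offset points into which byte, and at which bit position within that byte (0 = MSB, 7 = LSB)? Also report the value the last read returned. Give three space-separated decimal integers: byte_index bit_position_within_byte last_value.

Read 1: bits[0:2] width=2 -> value=2 (bin 10); offset now 2 = byte 0 bit 2; 38 bits remain
Read 2: bits[2:12] width=10 -> value=112 (bin 0001110000); offset now 12 = byte 1 bit 4; 28 bits remain
Read 3: bits[12:13] width=1 -> value=0 (bin 0); offset now 13 = byte 1 bit 5; 27 bits remain
Read 4: bits[13:22] width=9 -> value=147 (bin 010010011); offset now 22 = byte 2 bit 6; 18 bits remain
Read 5: bits[22:28] width=6 -> value=34 (bin 100010); offset now 28 = byte 3 bit 4; 12 bits remain

Answer: 3 4 34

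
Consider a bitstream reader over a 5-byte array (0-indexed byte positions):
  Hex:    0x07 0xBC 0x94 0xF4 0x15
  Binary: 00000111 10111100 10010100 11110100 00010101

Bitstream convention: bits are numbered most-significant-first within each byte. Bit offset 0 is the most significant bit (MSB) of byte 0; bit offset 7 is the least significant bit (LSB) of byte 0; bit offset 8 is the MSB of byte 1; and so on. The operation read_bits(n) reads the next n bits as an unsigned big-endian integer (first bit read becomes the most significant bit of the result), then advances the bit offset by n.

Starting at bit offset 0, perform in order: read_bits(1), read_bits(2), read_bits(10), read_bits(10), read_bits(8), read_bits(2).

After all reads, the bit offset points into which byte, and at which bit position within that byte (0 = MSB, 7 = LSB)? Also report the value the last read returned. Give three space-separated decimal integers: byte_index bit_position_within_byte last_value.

Answer: 4 1 0

Derivation:
Read 1: bits[0:1] width=1 -> value=0 (bin 0); offset now 1 = byte 0 bit 1; 39 bits remain
Read 2: bits[1:3] width=2 -> value=0 (bin 00); offset now 3 = byte 0 bit 3; 37 bits remain
Read 3: bits[3:13] width=10 -> value=247 (bin 0011110111); offset now 13 = byte 1 bit 5; 27 bits remain
Read 4: bits[13:23] width=10 -> value=586 (bin 1001001010); offset now 23 = byte 2 bit 7; 17 bits remain
Read 5: bits[23:31] width=8 -> value=122 (bin 01111010); offset now 31 = byte 3 bit 7; 9 bits remain
Read 6: bits[31:33] width=2 -> value=0 (bin 00); offset now 33 = byte 4 bit 1; 7 bits remain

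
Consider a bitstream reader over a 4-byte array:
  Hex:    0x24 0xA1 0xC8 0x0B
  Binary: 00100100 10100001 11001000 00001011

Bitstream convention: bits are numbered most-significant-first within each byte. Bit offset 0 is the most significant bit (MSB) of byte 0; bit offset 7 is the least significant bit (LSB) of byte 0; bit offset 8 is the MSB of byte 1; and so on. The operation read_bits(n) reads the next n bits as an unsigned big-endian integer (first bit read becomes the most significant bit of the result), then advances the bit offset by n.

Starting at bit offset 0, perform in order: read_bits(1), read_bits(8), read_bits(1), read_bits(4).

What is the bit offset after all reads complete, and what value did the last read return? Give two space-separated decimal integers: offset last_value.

Read 1: bits[0:1] width=1 -> value=0 (bin 0); offset now 1 = byte 0 bit 1; 31 bits remain
Read 2: bits[1:9] width=8 -> value=73 (bin 01001001); offset now 9 = byte 1 bit 1; 23 bits remain
Read 3: bits[9:10] width=1 -> value=0 (bin 0); offset now 10 = byte 1 bit 2; 22 bits remain
Read 4: bits[10:14] width=4 -> value=8 (bin 1000); offset now 14 = byte 1 bit 6; 18 bits remain

Answer: 14 8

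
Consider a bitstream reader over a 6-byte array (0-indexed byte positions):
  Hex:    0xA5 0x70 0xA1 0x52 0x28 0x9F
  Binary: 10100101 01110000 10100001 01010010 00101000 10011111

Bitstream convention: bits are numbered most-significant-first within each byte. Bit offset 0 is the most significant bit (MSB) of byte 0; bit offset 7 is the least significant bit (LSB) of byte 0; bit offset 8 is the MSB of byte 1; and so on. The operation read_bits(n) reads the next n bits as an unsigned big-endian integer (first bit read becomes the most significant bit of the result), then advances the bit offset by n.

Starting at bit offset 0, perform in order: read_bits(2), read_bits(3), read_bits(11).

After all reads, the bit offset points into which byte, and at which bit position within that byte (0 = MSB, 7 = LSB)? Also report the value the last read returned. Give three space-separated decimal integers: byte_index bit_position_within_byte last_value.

Answer: 2 0 1392

Derivation:
Read 1: bits[0:2] width=2 -> value=2 (bin 10); offset now 2 = byte 0 bit 2; 46 bits remain
Read 2: bits[2:5] width=3 -> value=4 (bin 100); offset now 5 = byte 0 bit 5; 43 bits remain
Read 3: bits[5:16] width=11 -> value=1392 (bin 10101110000); offset now 16 = byte 2 bit 0; 32 bits remain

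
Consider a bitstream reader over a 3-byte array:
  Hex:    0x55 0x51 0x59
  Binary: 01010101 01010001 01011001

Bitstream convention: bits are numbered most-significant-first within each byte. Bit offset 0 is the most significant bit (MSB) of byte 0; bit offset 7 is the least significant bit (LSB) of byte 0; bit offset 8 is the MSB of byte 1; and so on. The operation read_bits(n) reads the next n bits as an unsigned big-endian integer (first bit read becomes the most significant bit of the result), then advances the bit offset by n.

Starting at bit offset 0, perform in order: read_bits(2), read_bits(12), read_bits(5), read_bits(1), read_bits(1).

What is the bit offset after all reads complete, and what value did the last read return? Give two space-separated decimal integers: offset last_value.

Answer: 21 1

Derivation:
Read 1: bits[0:2] width=2 -> value=1 (bin 01); offset now 2 = byte 0 bit 2; 22 bits remain
Read 2: bits[2:14] width=12 -> value=1364 (bin 010101010100); offset now 14 = byte 1 bit 6; 10 bits remain
Read 3: bits[14:19] width=5 -> value=10 (bin 01010); offset now 19 = byte 2 bit 3; 5 bits remain
Read 4: bits[19:20] width=1 -> value=1 (bin 1); offset now 20 = byte 2 bit 4; 4 bits remain
Read 5: bits[20:21] width=1 -> value=1 (bin 1); offset now 21 = byte 2 bit 5; 3 bits remain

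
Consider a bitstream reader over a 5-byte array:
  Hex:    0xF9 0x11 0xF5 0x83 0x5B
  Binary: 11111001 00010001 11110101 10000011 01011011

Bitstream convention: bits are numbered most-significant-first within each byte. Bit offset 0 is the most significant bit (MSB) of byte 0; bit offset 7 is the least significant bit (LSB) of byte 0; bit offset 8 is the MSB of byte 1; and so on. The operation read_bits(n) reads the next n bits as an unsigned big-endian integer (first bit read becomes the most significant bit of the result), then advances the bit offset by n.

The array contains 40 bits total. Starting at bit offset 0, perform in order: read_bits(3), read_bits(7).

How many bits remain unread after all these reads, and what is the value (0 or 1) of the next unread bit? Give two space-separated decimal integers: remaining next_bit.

Answer: 30 0

Derivation:
Read 1: bits[0:3] width=3 -> value=7 (bin 111); offset now 3 = byte 0 bit 3; 37 bits remain
Read 2: bits[3:10] width=7 -> value=100 (bin 1100100); offset now 10 = byte 1 bit 2; 30 bits remain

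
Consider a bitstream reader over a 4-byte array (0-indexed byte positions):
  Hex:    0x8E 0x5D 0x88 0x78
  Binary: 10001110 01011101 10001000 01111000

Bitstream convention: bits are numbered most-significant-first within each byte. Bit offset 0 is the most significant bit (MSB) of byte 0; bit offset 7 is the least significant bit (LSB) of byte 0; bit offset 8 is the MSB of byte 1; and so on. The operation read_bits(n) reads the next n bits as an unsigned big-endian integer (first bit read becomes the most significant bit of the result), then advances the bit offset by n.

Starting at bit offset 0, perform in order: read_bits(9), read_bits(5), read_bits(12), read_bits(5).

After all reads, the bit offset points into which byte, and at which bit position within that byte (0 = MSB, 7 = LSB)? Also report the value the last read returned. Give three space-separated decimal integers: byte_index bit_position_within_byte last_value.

Answer: 3 7 28

Derivation:
Read 1: bits[0:9] width=9 -> value=284 (bin 100011100); offset now 9 = byte 1 bit 1; 23 bits remain
Read 2: bits[9:14] width=5 -> value=23 (bin 10111); offset now 14 = byte 1 bit 6; 18 bits remain
Read 3: bits[14:26] width=12 -> value=1569 (bin 011000100001); offset now 26 = byte 3 bit 2; 6 bits remain
Read 4: bits[26:31] width=5 -> value=28 (bin 11100); offset now 31 = byte 3 bit 7; 1 bits remain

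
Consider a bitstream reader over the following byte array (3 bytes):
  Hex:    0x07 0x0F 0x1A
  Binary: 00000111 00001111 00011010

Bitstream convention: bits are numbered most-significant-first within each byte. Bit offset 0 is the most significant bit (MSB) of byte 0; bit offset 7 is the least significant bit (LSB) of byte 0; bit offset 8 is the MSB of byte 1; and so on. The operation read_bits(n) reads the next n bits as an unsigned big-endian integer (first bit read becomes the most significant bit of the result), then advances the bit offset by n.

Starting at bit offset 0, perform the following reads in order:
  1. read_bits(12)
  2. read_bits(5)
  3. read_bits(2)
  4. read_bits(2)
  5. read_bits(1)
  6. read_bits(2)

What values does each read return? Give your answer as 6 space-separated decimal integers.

Read 1: bits[0:12] width=12 -> value=112 (bin 000001110000); offset now 12 = byte 1 bit 4; 12 bits remain
Read 2: bits[12:17] width=5 -> value=30 (bin 11110); offset now 17 = byte 2 bit 1; 7 bits remain
Read 3: bits[17:19] width=2 -> value=0 (bin 00); offset now 19 = byte 2 bit 3; 5 bits remain
Read 4: bits[19:21] width=2 -> value=3 (bin 11); offset now 21 = byte 2 bit 5; 3 bits remain
Read 5: bits[21:22] width=1 -> value=0 (bin 0); offset now 22 = byte 2 bit 6; 2 bits remain
Read 6: bits[22:24] width=2 -> value=2 (bin 10); offset now 24 = byte 3 bit 0; 0 bits remain

Answer: 112 30 0 3 0 2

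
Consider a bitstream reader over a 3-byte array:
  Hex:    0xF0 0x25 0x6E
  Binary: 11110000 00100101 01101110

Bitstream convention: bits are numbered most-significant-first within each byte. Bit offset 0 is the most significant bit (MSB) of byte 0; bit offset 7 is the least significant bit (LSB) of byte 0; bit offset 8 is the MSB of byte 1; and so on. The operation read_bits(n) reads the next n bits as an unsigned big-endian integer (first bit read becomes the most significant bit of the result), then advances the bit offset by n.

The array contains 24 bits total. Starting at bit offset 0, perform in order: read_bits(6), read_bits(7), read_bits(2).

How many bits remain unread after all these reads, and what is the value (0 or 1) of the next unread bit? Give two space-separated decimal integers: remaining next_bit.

Answer: 9 1

Derivation:
Read 1: bits[0:6] width=6 -> value=60 (bin 111100); offset now 6 = byte 0 bit 6; 18 bits remain
Read 2: bits[6:13] width=7 -> value=4 (bin 0000100); offset now 13 = byte 1 bit 5; 11 bits remain
Read 3: bits[13:15] width=2 -> value=2 (bin 10); offset now 15 = byte 1 bit 7; 9 bits remain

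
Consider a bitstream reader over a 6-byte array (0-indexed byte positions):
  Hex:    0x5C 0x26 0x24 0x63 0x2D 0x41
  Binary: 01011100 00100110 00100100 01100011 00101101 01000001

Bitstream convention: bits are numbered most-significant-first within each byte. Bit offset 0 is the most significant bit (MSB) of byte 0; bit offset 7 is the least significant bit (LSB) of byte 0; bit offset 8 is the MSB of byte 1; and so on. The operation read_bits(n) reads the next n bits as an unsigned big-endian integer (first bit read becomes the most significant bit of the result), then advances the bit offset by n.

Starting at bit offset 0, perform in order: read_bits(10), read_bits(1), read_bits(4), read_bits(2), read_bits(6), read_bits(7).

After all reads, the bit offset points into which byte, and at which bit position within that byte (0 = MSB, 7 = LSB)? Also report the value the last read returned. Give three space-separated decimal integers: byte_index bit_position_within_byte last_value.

Read 1: bits[0:10] width=10 -> value=368 (bin 0101110000); offset now 10 = byte 1 bit 2; 38 bits remain
Read 2: bits[10:11] width=1 -> value=1 (bin 1); offset now 11 = byte 1 bit 3; 37 bits remain
Read 3: bits[11:15] width=4 -> value=3 (bin 0011); offset now 15 = byte 1 bit 7; 33 bits remain
Read 4: bits[15:17] width=2 -> value=0 (bin 00); offset now 17 = byte 2 bit 1; 31 bits remain
Read 5: bits[17:23] width=6 -> value=18 (bin 010010); offset now 23 = byte 2 bit 7; 25 bits remain
Read 6: bits[23:30] width=7 -> value=24 (bin 0011000); offset now 30 = byte 3 bit 6; 18 bits remain

Answer: 3 6 24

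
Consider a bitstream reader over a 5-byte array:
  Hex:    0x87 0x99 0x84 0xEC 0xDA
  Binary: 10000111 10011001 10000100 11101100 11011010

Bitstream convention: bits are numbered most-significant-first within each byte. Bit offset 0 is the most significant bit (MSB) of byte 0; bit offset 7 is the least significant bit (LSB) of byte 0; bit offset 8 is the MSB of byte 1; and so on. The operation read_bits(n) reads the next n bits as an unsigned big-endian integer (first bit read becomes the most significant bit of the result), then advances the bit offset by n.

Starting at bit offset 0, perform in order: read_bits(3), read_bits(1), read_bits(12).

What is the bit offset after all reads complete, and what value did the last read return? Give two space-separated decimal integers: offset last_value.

Answer: 16 1945

Derivation:
Read 1: bits[0:3] width=3 -> value=4 (bin 100); offset now 3 = byte 0 bit 3; 37 bits remain
Read 2: bits[3:4] width=1 -> value=0 (bin 0); offset now 4 = byte 0 bit 4; 36 bits remain
Read 3: bits[4:16] width=12 -> value=1945 (bin 011110011001); offset now 16 = byte 2 bit 0; 24 bits remain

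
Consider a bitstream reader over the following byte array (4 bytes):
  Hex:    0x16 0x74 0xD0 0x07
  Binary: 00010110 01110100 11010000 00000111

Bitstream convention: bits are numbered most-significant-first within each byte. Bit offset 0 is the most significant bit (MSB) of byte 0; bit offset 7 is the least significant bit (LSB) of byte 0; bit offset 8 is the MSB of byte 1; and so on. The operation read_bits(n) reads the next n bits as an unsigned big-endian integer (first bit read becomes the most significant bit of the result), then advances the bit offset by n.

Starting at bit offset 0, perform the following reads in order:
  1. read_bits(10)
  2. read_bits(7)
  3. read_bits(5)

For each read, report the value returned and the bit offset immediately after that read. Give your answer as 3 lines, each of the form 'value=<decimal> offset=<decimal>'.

Answer: value=89 offset=10
value=105 offset=17
value=20 offset=22

Derivation:
Read 1: bits[0:10] width=10 -> value=89 (bin 0001011001); offset now 10 = byte 1 bit 2; 22 bits remain
Read 2: bits[10:17] width=7 -> value=105 (bin 1101001); offset now 17 = byte 2 bit 1; 15 bits remain
Read 3: bits[17:22] width=5 -> value=20 (bin 10100); offset now 22 = byte 2 bit 6; 10 bits remain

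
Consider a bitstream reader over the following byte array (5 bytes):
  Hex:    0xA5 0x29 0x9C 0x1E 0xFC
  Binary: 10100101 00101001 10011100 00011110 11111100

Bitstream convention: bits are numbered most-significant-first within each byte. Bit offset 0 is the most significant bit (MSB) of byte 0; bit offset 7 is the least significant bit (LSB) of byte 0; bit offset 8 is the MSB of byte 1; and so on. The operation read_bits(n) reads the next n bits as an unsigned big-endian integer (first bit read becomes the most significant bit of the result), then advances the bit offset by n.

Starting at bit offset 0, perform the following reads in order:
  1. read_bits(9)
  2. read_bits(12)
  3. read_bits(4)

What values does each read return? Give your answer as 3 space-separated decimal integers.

Read 1: bits[0:9] width=9 -> value=330 (bin 101001010); offset now 9 = byte 1 bit 1; 31 bits remain
Read 2: bits[9:21] width=12 -> value=1331 (bin 010100110011); offset now 21 = byte 2 bit 5; 19 bits remain
Read 3: bits[21:25] width=4 -> value=8 (bin 1000); offset now 25 = byte 3 bit 1; 15 bits remain

Answer: 330 1331 8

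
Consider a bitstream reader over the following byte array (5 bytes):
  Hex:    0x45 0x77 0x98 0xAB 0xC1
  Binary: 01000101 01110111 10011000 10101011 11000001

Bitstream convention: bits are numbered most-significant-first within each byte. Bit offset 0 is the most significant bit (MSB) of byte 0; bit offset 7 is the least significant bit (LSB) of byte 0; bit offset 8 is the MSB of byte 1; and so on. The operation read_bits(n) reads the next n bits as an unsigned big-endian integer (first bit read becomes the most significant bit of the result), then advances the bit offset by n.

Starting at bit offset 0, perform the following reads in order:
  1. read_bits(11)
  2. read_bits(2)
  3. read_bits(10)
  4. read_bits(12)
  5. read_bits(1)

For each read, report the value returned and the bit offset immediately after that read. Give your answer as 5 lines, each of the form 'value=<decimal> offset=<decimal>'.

Read 1: bits[0:11] width=11 -> value=555 (bin 01000101011); offset now 11 = byte 1 bit 3; 29 bits remain
Read 2: bits[11:13] width=2 -> value=2 (bin 10); offset now 13 = byte 1 bit 5; 27 bits remain
Read 3: bits[13:23] width=10 -> value=972 (bin 1111001100); offset now 23 = byte 2 bit 7; 17 bits remain
Read 4: bits[23:35] width=12 -> value=1374 (bin 010101011110); offset now 35 = byte 4 bit 3; 5 bits remain
Read 5: bits[35:36] width=1 -> value=0 (bin 0); offset now 36 = byte 4 bit 4; 4 bits remain

Answer: value=555 offset=11
value=2 offset=13
value=972 offset=23
value=1374 offset=35
value=0 offset=36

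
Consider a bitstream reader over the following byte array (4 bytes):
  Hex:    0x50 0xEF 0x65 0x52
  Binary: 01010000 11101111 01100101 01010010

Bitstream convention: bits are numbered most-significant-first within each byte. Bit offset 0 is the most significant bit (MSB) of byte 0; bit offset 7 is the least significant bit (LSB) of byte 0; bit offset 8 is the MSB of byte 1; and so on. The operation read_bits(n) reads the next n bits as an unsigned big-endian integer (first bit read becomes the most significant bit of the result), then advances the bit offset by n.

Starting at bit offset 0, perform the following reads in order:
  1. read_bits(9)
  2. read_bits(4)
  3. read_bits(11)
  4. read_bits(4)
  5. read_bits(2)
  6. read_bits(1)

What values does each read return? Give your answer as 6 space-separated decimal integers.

Answer: 161 13 1893 5 0 1

Derivation:
Read 1: bits[0:9] width=9 -> value=161 (bin 010100001); offset now 9 = byte 1 bit 1; 23 bits remain
Read 2: bits[9:13] width=4 -> value=13 (bin 1101); offset now 13 = byte 1 bit 5; 19 bits remain
Read 3: bits[13:24] width=11 -> value=1893 (bin 11101100101); offset now 24 = byte 3 bit 0; 8 bits remain
Read 4: bits[24:28] width=4 -> value=5 (bin 0101); offset now 28 = byte 3 bit 4; 4 bits remain
Read 5: bits[28:30] width=2 -> value=0 (bin 00); offset now 30 = byte 3 bit 6; 2 bits remain
Read 6: bits[30:31] width=1 -> value=1 (bin 1); offset now 31 = byte 3 bit 7; 1 bits remain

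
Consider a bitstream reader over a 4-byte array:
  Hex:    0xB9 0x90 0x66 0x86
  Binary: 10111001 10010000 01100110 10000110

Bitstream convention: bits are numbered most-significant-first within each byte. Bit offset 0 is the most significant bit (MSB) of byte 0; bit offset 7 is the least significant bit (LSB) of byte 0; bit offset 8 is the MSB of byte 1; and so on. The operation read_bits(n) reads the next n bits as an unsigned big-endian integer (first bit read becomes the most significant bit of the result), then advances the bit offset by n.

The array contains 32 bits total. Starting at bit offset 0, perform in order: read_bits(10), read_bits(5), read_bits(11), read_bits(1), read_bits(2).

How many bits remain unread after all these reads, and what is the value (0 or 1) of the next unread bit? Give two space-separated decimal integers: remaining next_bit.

Answer: 3 1

Derivation:
Read 1: bits[0:10] width=10 -> value=742 (bin 1011100110); offset now 10 = byte 1 bit 2; 22 bits remain
Read 2: bits[10:15] width=5 -> value=8 (bin 01000); offset now 15 = byte 1 bit 7; 17 bits remain
Read 3: bits[15:26] width=11 -> value=410 (bin 00110011010); offset now 26 = byte 3 bit 2; 6 bits remain
Read 4: bits[26:27] width=1 -> value=0 (bin 0); offset now 27 = byte 3 bit 3; 5 bits remain
Read 5: bits[27:29] width=2 -> value=0 (bin 00); offset now 29 = byte 3 bit 5; 3 bits remain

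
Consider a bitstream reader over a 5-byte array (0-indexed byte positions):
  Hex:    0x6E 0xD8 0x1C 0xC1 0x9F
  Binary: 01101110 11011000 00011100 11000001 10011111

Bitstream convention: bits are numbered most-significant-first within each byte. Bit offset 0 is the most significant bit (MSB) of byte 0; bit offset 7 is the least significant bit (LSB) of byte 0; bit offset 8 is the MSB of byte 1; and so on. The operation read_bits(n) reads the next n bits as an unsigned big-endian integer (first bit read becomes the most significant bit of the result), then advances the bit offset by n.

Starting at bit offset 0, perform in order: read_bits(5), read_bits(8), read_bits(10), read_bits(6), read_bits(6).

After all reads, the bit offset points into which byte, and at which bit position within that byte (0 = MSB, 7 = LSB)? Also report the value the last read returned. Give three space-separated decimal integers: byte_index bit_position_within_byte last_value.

Read 1: bits[0:5] width=5 -> value=13 (bin 01101); offset now 5 = byte 0 bit 5; 35 bits remain
Read 2: bits[5:13] width=8 -> value=219 (bin 11011011); offset now 13 = byte 1 bit 5; 27 bits remain
Read 3: bits[13:23] width=10 -> value=14 (bin 0000001110); offset now 23 = byte 2 bit 7; 17 bits remain
Read 4: bits[23:29] width=6 -> value=24 (bin 011000); offset now 29 = byte 3 bit 5; 11 bits remain
Read 5: bits[29:35] width=6 -> value=12 (bin 001100); offset now 35 = byte 4 bit 3; 5 bits remain

Answer: 4 3 12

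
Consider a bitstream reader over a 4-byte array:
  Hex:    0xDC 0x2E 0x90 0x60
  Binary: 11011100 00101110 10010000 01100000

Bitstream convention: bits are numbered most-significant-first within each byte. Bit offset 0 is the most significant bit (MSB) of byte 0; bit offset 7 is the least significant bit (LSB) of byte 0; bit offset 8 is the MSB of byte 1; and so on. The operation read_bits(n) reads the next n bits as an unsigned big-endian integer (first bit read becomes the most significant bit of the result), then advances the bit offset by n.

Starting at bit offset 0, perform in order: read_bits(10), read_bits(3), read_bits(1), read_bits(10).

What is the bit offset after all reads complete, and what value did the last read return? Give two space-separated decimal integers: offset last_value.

Read 1: bits[0:10] width=10 -> value=880 (bin 1101110000); offset now 10 = byte 1 bit 2; 22 bits remain
Read 2: bits[10:13] width=3 -> value=5 (bin 101); offset now 13 = byte 1 bit 5; 19 bits remain
Read 3: bits[13:14] width=1 -> value=1 (bin 1); offset now 14 = byte 1 bit 6; 18 bits remain
Read 4: bits[14:24] width=10 -> value=656 (bin 1010010000); offset now 24 = byte 3 bit 0; 8 bits remain

Answer: 24 656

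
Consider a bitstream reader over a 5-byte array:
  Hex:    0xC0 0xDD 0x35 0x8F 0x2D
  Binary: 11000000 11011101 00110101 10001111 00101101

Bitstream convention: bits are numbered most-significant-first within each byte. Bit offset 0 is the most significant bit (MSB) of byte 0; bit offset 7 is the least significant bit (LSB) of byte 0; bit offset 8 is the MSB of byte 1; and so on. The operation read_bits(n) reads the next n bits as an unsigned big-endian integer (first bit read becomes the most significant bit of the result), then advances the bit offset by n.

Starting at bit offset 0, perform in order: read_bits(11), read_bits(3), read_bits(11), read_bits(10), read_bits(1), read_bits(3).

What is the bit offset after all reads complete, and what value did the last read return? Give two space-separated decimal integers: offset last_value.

Read 1: bits[0:11] width=11 -> value=1542 (bin 11000000110); offset now 11 = byte 1 bit 3; 29 bits remain
Read 2: bits[11:14] width=3 -> value=7 (bin 111); offset now 14 = byte 1 bit 6; 26 bits remain
Read 3: bits[14:25] width=11 -> value=619 (bin 01001101011); offset now 25 = byte 3 bit 1; 15 bits remain
Read 4: bits[25:35] width=10 -> value=121 (bin 0001111001); offset now 35 = byte 4 bit 3; 5 bits remain
Read 5: bits[35:36] width=1 -> value=0 (bin 0); offset now 36 = byte 4 bit 4; 4 bits remain
Read 6: bits[36:39] width=3 -> value=6 (bin 110); offset now 39 = byte 4 bit 7; 1 bits remain

Answer: 39 6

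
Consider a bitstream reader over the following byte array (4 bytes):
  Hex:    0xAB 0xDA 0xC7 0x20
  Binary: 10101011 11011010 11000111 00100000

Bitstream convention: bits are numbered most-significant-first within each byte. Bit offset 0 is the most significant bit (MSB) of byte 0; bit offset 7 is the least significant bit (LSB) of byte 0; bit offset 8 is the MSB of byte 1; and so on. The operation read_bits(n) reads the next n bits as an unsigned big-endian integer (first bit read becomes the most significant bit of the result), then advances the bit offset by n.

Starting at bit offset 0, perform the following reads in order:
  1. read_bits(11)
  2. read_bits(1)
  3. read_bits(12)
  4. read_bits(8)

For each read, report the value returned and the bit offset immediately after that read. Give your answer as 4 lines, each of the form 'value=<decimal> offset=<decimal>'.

Read 1: bits[0:11] width=11 -> value=1374 (bin 10101011110); offset now 11 = byte 1 bit 3; 21 bits remain
Read 2: bits[11:12] width=1 -> value=1 (bin 1); offset now 12 = byte 1 bit 4; 20 bits remain
Read 3: bits[12:24] width=12 -> value=2759 (bin 101011000111); offset now 24 = byte 3 bit 0; 8 bits remain
Read 4: bits[24:32] width=8 -> value=32 (bin 00100000); offset now 32 = byte 4 bit 0; 0 bits remain

Answer: value=1374 offset=11
value=1 offset=12
value=2759 offset=24
value=32 offset=32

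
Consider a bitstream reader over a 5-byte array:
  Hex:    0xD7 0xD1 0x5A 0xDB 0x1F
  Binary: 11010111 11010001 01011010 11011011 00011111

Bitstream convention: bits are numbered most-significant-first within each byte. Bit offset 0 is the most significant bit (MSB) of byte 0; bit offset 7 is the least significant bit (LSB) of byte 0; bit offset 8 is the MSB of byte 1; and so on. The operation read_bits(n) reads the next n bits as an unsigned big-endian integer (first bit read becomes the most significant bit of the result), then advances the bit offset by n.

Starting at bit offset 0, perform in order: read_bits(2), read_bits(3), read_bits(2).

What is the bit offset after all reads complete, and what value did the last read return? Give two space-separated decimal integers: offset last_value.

Read 1: bits[0:2] width=2 -> value=3 (bin 11); offset now 2 = byte 0 bit 2; 38 bits remain
Read 2: bits[2:5] width=3 -> value=2 (bin 010); offset now 5 = byte 0 bit 5; 35 bits remain
Read 3: bits[5:7] width=2 -> value=3 (bin 11); offset now 7 = byte 0 bit 7; 33 bits remain

Answer: 7 3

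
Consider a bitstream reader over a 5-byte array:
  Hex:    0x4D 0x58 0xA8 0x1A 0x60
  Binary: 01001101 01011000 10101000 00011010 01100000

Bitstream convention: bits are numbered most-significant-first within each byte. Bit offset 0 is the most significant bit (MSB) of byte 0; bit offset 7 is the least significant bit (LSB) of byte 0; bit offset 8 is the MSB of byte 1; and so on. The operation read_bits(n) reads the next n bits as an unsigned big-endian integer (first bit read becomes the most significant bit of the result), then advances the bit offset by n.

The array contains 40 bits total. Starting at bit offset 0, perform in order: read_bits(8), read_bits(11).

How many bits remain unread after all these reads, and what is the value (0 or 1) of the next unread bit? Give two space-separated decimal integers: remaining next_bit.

Read 1: bits[0:8] width=8 -> value=77 (bin 01001101); offset now 8 = byte 1 bit 0; 32 bits remain
Read 2: bits[8:19] width=11 -> value=709 (bin 01011000101); offset now 19 = byte 2 bit 3; 21 bits remain

Answer: 21 0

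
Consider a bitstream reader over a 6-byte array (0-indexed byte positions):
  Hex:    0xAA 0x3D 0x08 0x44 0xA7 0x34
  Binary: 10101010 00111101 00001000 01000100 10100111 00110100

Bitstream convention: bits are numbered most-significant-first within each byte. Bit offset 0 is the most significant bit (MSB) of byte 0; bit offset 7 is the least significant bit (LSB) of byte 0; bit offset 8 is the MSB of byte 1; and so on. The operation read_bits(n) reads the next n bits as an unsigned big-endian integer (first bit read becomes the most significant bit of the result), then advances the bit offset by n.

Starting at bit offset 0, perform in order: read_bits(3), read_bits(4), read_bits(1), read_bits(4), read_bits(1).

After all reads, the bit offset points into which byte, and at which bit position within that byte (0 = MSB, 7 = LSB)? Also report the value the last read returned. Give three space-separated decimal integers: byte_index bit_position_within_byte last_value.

Answer: 1 5 1

Derivation:
Read 1: bits[0:3] width=3 -> value=5 (bin 101); offset now 3 = byte 0 bit 3; 45 bits remain
Read 2: bits[3:7] width=4 -> value=5 (bin 0101); offset now 7 = byte 0 bit 7; 41 bits remain
Read 3: bits[7:8] width=1 -> value=0 (bin 0); offset now 8 = byte 1 bit 0; 40 bits remain
Read 4: bits[8:12] width=4 -> value=3 (bin 0011); offset now 12 = byte 1 bit 4; 36 bits remain
Read 5: bits[12:13] width=1 -> value=1 (bin 1); offset now 13 = byte 1 bit 5; 35 bits remain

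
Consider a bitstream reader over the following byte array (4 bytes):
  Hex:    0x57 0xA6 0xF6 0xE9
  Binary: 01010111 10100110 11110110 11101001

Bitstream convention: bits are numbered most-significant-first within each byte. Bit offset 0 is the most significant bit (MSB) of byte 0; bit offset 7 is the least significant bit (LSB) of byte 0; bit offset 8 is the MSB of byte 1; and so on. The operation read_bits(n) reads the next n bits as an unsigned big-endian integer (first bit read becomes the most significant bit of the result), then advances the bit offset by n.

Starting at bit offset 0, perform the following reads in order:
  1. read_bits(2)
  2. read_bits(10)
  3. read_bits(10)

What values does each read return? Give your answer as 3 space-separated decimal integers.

Answer: 1 378 445

Derivation:
Read 1: bits[0:2] width=2 -> value=1 (bin 01); offset now 2 = byte 0 bit 2; 30 bits remain
Read 2: bits[2:12] width=10 -> value=378 (bin 0101111010); offset now 12 = byte 1 bit 4; 20 bits remain
Read 3: bits[12:22] width=10 -> value=445 (bin 0110111101); offset now 22 = byte 2 bit 6; 10 bits remain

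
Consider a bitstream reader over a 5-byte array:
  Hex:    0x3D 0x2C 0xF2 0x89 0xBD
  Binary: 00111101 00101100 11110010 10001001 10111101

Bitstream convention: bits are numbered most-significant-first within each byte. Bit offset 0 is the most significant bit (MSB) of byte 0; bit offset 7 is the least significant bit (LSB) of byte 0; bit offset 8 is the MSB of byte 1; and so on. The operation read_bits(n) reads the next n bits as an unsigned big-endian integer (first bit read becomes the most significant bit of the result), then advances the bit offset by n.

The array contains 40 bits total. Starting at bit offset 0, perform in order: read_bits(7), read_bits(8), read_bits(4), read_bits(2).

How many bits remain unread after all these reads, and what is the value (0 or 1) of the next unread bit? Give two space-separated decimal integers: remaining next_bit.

Read 1: bits[0:7] width=7 -> value=30 (bin 0011110); offset now 7 = byte 0 bit 7; 33 bits remain
Read 2: bits[7:15] width=8 -> value=150 (bin 10010110); offset now 15 = byte 1 bit 7; 25 bits remain
Read 3: bits[15:19] width=4 -> value=7 (bin 0111); offset now 19 = byte 2 bit 3; 21 bits remain
Read 4: bits[19:21] width=2 -> value=2 (bin 10); offset now 21 = byte 2 bit 5; 19 bits remain

Answer: 19 0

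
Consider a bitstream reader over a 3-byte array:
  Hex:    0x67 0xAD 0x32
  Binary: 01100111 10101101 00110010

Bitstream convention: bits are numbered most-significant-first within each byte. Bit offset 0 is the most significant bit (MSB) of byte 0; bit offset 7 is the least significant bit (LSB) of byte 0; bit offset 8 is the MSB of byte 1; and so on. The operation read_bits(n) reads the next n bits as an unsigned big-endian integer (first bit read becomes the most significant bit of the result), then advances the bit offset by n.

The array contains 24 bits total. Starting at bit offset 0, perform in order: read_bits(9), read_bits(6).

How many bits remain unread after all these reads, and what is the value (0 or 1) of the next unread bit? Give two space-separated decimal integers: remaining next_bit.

Read 1: bits[0:9] width=9 -> value=207 (bin 011001111); offset now 9 = byte 1 bit 1; 15 bits remain
Read 2: bits[9:15] width=6 -> value=22 (bin 010110); offset now 15 = byte 1 bit 7; 9 bits remain

Answer: 9 1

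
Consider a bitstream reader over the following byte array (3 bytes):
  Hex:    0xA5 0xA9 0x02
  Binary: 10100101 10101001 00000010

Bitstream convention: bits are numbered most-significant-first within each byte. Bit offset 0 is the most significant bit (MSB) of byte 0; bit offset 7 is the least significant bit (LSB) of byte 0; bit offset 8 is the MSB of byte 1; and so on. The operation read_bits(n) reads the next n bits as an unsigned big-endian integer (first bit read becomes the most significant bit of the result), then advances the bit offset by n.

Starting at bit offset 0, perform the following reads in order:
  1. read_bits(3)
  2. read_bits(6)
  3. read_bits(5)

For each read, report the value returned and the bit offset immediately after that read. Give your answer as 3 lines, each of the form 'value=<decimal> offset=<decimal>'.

Read 1: bits[0:3] width=3 -> value=5 (bin 101); offset now 3 = byte 0 bit 3; 21 bits remain
Read 2: bits[3:9] width=6 -> value=11 (bin 001011); offset now 9 = byte 1 bit 1; 15 bits remain
Read 3: bits[9:14] width=5 -> value=10 (bin 01010); offset now 14 = byte 1 bit 6; 10 bits remain

Answer: value=5 offset=3
value=11 offset=9
value=10 offset=14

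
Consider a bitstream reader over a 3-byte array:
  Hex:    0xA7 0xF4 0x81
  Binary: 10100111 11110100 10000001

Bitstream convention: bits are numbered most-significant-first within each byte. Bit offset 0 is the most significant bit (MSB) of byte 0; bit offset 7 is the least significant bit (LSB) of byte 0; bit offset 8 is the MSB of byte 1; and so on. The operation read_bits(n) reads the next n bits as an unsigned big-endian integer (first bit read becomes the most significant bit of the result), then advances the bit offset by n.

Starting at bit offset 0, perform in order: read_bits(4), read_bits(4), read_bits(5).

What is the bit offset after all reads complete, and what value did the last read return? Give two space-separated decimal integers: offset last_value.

Answer: 13 30

Derivation:
Read 1: bits[0:4] width=4 -> value=10 (bin 1010); offset now 4 = byte 0 bit 4; 20 bits remain
Read 2: bits[4:8] width=4 -> value=7 (bin 0111); offset now 8 = byte 1 bit 0; 16 bits remain
Read 3: bits[8:13] width=5 -> value=30 (bin 11110); offset now 13 = byte 1 bit 5; 11 bits remain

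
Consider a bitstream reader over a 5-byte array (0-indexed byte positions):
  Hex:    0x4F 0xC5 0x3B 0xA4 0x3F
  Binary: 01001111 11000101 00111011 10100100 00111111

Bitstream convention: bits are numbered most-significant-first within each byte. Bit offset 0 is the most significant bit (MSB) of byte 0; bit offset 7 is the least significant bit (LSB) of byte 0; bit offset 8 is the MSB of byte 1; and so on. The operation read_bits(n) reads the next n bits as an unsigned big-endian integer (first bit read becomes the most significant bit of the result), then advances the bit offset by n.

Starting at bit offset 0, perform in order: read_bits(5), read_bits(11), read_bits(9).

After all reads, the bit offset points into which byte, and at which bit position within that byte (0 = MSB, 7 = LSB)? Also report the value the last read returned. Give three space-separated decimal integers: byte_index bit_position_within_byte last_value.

Answer: 3 1 119

Derivation:
Read 1: bits[0:5] width=5 -> value=9 (bin 01001); offset now 5 = byte 0 bit 5; 35 bits remain
Read 2: bits[5:16] width=11 -> value=1989 (bin 11111000101); offset now 16 = byte 2 bit 0; 24 bits remain
Read 3: bits[16:25] width=9 -> value=119 (bin 001110111); offset now 25 = byte 3 bit 1; 15 bits remain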